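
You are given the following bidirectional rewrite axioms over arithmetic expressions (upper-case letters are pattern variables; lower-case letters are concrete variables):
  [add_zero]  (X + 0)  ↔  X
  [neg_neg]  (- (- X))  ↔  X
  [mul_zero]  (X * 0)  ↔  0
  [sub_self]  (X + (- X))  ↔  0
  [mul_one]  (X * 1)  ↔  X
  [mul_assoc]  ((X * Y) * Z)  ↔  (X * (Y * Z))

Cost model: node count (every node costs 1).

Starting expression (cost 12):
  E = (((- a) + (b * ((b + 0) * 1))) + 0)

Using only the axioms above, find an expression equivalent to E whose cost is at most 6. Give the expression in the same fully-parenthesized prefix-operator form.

((- a) + (b * b))   [cost 6]

step 1: mul_one (→) rewrites ((b + 0) * 1) into (b + 0), now (((- a) + (b * (b + 0))) + 0)
step 2: add_zero (→) rewrites (b + 0) into b, now (((- a) + (b * b)) + 0)
step 3: add_zero (→) rewrites (((- a) + (b * b)) + 0) into ((- a) + (b * b)), reaching cost 6 (bound 6)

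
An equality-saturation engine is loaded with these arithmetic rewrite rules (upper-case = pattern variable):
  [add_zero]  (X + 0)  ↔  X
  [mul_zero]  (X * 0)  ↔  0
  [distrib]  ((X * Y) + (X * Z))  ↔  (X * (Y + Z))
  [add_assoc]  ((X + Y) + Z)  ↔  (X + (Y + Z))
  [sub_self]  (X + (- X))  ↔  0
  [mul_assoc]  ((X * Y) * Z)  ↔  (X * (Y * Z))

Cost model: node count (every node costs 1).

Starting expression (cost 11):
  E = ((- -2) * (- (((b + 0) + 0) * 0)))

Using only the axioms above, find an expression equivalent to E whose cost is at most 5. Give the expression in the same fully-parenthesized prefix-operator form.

((- -2) * (- 0))   [cost 5]

1. [add_zero →] (b + 0)  →  b;  E = ((- -2) * (- ((b + 0) * 0)))
2. [add_zero →] (b + 0)  →  b;  E = ((- -2) * (- (b * 0)))
3. [mul_zero →] (b * 0)  →  0;  cost 5 ≤ 5, done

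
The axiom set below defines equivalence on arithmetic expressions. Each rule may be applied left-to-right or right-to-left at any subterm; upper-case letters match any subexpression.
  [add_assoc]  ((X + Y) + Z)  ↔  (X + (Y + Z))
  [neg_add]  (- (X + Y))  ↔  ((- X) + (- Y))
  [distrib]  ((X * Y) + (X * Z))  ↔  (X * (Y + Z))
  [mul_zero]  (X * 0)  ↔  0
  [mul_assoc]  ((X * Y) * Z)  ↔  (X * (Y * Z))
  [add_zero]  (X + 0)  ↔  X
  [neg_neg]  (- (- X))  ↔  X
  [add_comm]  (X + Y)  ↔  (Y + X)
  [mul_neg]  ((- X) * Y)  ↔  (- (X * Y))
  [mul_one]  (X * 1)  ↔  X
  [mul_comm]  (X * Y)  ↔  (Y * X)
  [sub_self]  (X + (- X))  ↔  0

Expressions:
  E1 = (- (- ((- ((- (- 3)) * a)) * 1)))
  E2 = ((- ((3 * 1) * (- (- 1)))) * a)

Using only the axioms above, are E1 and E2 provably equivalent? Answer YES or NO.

YES

step 1: neg_neg (→) rewrites (- (- 3)) into 3, now (- (- ((- (3 * a)) * 1)))
step 2: mul_one (→) rewrites ((- (3 * a)) * 1) into (- (3 * a)), now (- (- (- (3 * a))))
step 3: neg_neg (→) rewrites (- (- (- (3 * a)))) into (- (3 * a))
step 4: mul_neg (←) rewrites (- (3 * a)) into ((- 3) * a)
step 5: mul_one (←) rewrites 3 into (3 * 1), now ((- (3 * 1)) * a)
step 6: mul_one (←) rewrites (3 * 1) into ((3 * 1) * 1), now ((- ((3 * 1) * 1)) * a)
step 7: neg_neg (←) rewrites 1 into (- (- 1)), which is E2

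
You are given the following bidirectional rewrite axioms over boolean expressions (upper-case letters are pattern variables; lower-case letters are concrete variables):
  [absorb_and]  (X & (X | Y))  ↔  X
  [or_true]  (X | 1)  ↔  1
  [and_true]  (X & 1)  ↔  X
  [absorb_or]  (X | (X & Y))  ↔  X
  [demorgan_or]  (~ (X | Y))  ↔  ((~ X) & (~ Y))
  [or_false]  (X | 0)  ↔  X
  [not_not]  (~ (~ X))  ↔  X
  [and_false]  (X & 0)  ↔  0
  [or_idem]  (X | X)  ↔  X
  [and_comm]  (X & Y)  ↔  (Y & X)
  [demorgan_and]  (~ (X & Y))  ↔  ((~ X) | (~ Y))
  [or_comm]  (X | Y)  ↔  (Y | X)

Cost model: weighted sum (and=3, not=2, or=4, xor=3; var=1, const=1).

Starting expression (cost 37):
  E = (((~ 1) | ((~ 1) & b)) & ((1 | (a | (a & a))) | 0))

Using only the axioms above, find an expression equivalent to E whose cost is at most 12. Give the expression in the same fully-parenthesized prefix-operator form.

step 1: absorb_or (→) rewrites (a | (a & a)) into a, now (((~ 1) | ((~ 1) & b)) & ((1 | a) | 0))
step 2: or_false (→) rewrites ((1 | a) | 0) into (1 | a), now (((~ 1) | ((~ 1) & b)) & (1 | a))
step 3: absorb_or (→) rewrites ((~ 1) | ((~ 1) & b)) into (~ 1), reaching cost 12 (bound 12)

((~ 1) & (1 | a))   [cost 12]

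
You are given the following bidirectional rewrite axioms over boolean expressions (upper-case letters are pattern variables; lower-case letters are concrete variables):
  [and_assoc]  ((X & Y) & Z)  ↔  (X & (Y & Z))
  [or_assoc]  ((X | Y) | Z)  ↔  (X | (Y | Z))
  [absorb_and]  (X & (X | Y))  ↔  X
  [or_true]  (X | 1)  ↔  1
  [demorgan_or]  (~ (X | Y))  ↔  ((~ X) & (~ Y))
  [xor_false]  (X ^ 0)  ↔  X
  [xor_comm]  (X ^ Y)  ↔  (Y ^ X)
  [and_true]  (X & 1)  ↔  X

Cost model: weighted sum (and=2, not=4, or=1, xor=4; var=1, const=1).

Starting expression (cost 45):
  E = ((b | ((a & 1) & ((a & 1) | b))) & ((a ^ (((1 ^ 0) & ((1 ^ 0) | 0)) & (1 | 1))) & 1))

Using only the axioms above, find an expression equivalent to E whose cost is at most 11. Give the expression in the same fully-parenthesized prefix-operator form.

(1) ((1 ^ 0) & ((1 ^ 0) | 0))  =[absorb_and →]=  (1 ^ 0)    ⊢ ((b | ((a & 1) & ((a & 1) | b))) & ((a ^ ((1 ^ 0) & (1 | 1))) & 1))
(2) (1 ^ 0)  =[xor_false →]=  1    ⊢ ((b | ((a & 1) & ((a & 1) | b))) & ((a ^ (1 & (1 | 1))) & 1))
(3) (1 & (1 | 1))  =[absorb_and →]=  1    ⊢ ((b | ((a & 1) & ((a & 1) | b))) & ((a ^ 1) & 1))
(4) ((a & 1) & ((a & 1) | b))  =[absorb_and →]=  (a & 1)    ⊢ ((b | (a & 1)) & ((a ^ 1) & 1))
(5) (a & 1)  =[and_true →]=  a    ⊢ ((b | a) & ((a ^ 1) & 1))
(6) ((a ^ 1) & 1)  =[and_true →]=  (a ^ 1)    ⊢ cost 11, within 11

((b | a) & (a ^ 1))   [cost 11]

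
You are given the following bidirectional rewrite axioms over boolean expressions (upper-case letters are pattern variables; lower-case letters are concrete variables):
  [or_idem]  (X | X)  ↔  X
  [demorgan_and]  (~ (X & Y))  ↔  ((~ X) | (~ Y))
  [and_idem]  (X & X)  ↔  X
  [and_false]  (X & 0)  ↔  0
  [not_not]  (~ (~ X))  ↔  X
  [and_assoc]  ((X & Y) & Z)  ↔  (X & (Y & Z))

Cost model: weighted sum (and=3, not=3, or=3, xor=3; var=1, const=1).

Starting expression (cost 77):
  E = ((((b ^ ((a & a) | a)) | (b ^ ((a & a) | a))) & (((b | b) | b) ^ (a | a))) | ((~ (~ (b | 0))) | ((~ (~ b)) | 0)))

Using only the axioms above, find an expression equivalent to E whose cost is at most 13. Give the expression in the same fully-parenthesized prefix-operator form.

((b ^ a) | (b | 0))   [cost 13]

(1) ((b ^ ((a & a) | a)) | (b ^ ((a & a) | a)))  =[or_idem →]=  (b ^ ((a & a) | a))    ⊢ (((b ^ ((a & a) | a)) & (((b | b) | b) ^ (a | a))) | ((~ (~ (b | 0))) | ((~ (~ b)) | 0)))
(2) (~ (~ b))  =[not_not →]=  b    ⊢ (((b ^ ((a & a) | a)) & (((b | b) | b) ^ (a | a))) | ((~ (~ (b | 0))) | (b | 0)))
(3) (b | b)  =[or_idem →]=  b    ⊢ (((b ^ ((a & a) | a)) & ((b | b) ^ (a | a))) | ((~ (~ (b | 0))) | (b | 0)))
(4) (b | b)  =[or_idem →]=  b    ⊢ (((b ^ ((a & a) | a)) & (b ^ (a | a))) | ((~ (~ (b | 0))) | (b | 0)))
(5) (a & a)  =[and_idem →]=  a    ⊢ (((b ^ (a | a)) & (b ^ (a | a))) | ((~ (~ (b | 0))) | (b | 0)))
(6) (a | a)  =[or_idem →]=  a    ⊢ (((b ^ a) & (b ^ (a | a))) | ((~ (~ (b | 0))) | (b | 0)))
(7) (a | a)  =[or_idem →]=  a    ⊢ (((b ^ a) & (b ^ a)) | ((~ (~ (b | 0))) | (b | 0)))
(8) (~ (~ (b | 0)))  =[not_not →]=  (b | 0)    ⊢ (((b ^ a) & (b ^ a)) | ((b | 0) | (b | 0)))
(9) ((b | 0) | (b | 0))  =[or_idem →]=  (b | 0)    ⊢ (((b ^ a) & (b ^ a)) | (b | 0))
(10) ((b ^ a) & (b ^ a))  =[and_idem →]=  (b ^ a)    ⊢ cost 13, within 13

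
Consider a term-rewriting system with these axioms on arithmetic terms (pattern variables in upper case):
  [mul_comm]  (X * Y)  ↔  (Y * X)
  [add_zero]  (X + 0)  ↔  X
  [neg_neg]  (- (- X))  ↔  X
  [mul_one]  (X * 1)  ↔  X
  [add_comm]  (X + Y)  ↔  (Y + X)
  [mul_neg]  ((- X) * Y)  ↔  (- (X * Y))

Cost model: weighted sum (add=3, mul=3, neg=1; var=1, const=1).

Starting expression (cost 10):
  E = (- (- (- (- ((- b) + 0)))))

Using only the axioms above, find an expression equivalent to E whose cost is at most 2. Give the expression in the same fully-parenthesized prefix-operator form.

(1) ((- b) + 0)  =[add_zero →]=  (- b)    ⊢ (- (- (- (- (- b)))))
(2) (- (- b))  =[neg_neg →]=  b    ⊢ (- (- (- b)))
(3) (- (- (- b)))  =[neg_neg →]=  (- b)    ⊢ cost 2, within 2

(- b)   [cost 2]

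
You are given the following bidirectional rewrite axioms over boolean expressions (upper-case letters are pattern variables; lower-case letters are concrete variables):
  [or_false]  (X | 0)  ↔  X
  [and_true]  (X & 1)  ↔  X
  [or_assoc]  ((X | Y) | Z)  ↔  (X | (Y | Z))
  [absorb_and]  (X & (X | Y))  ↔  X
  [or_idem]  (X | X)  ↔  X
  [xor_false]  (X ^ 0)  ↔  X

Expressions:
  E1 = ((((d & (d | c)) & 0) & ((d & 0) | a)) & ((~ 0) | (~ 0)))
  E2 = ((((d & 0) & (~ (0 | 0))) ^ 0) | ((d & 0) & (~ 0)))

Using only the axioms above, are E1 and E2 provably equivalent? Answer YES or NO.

YES

step 1: absorb_and (→) rewrites (d & (d | c)) into d, now (((d & 0) & ((d & 0) | a)) & ((~ 0) | (~ 0)))
step 2: or_idem (→) rewrites ((~ 0) | (~ 0)) into (~ 0), now (((d & 0) & ((d & 0) | a)) & (~ 0))
step 3: absorb_and (→) rewrites ((d & 0) & ((d & 0) | a)) into (d & 0), now ((d & 0) & (~ 0))
step 4: or_idem (←) rewrites ((d & 0) & (~ 0)) into (((d & 0) & (~ 0)) | ((d & 0) & (~ 0)))
step 5: or_idem (←) rewrites 0 into (0 | 0), now (((d & 0) & (~ (0 | 0))) | ((d & 0) & (~ 0)))
step 6: xor_false (←) rewrites ((d & 0) & (~ (0 | 0))) into (((d & 0) & (~ (0 | 0))) ^ 0), which is E2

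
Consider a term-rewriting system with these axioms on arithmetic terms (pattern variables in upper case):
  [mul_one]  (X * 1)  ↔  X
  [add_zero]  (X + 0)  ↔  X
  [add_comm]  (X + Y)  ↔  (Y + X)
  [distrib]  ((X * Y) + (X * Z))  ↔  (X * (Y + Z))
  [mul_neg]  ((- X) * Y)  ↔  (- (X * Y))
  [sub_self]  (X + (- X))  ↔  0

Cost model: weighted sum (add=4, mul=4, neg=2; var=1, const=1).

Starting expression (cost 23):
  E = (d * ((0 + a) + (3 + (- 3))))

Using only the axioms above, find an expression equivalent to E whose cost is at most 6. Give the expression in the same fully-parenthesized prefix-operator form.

(d * a)   [cost 6]

step 1: sub_self (→) rewrites (3 + (- 3)) into 0, now (d * ((0 + a) + 0))
step 2: add_comm (→) rewrites (0 + a) into (a + 0), now (d * ((a + 0) + 0))
step 3: add_zero (→) rewrites (a + 0) into a, now (d * (a + 0))
step 4: add_zero (→) rewrites (a + 0) into a, reaching cost 6 (bound 6)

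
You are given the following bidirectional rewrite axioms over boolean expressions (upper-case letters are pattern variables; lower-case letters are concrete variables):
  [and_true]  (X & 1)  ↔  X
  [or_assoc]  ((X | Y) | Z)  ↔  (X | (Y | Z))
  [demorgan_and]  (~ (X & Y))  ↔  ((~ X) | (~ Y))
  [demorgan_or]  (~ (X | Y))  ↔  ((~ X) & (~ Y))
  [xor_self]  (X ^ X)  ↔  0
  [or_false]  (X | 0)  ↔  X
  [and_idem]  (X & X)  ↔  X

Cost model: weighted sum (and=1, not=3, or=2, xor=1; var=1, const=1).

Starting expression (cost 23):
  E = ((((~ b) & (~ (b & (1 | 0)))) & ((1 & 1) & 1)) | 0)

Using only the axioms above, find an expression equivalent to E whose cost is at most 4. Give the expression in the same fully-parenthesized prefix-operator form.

(1) (1 | 0)  =[or_false →]=  1    ⊢ ((((~ b) & (~ (b & 1))) & ((1 & 1) & 1)) | 0)
(2) ((1 & 1) & 1)  =[and_true →]=  (1 & 1)    ⊢ ((((~ b) & (~ (b & 1))) & (1 & 1)) | 0)
(3) ((((~ b) & (~ (b & 1))) & (1 & 1)) | 0)  =[or_false →]=  (((~ b) & (~ (b & 1))) & (1 & 1))
(4) (b & 1)  =[and_true →]=  b    ⊢ (((~ b) & (~ b)) & (1 & 1))
(5) (1 & 1)  =[and_idem →]=  1    ⊢ (((~ b) & (~ b)) & 1)
(6) ((~ b) & (~ b))  =[and_idem →]=  (~ b)    ⊢ ((~ b) & 1)
(7) ((~ b) & 1)  =[and_true →]=  (~ b)    ⊢ cost 4, within 4

(~ b)   [cost 4]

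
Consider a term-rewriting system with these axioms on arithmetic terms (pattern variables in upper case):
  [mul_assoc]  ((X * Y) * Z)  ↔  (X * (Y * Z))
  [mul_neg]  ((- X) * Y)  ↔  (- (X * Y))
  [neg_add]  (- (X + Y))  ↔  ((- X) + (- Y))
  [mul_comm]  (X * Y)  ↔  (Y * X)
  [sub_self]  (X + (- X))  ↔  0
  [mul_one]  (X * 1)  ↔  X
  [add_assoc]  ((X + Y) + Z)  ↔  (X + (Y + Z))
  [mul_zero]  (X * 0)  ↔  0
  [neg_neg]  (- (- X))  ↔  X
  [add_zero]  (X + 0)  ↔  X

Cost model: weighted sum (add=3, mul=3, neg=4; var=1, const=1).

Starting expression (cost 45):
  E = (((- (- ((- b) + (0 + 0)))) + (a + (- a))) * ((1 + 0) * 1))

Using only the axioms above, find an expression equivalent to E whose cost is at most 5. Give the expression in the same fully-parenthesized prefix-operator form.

(- b)   [cost 5]

(1) (- (- ((- b) + (0 + 0))))  =[neg_neg →]=  ((- b) + (0 + 0))    ⊢ ((((- b) + (0 + 0)) + (a + (- a))) * ((1 + 0) * 1))
(2) ((1 + 0) * 1)  =[mul_one →]=  (1 + 0)    ⊢ ((((- b) + (0 + 0)) + (a + (- a))) * (1 + 0))
(3) (a + (- a))  =[sub_self →]=  0    ⊢ ((((- b) + (0 + 0)) + 0) * (1 + 0))
(4) (((- b) + (0 + 0)) + 0)  =[add_zero →]=  ((- b) + (0 + 0))    ⊢ (((- b) + (0 + 0)) * (1 + 0))
(5) (0 + 0)  =[add_zero →]=  0    ⊢ (((- b) + 0) * (1 + 0))
(6) (1 + 0)  =[add_zero →]=  1    ⊢ (((- b) + 0) * 1)
(7) (((- b) + 0) * 1)  =[mul_one →]=  ((- b) + 0)
(8) ((- b) + 0)  =[add_zero →]=  (- b)    ⊢ cost 5, within 5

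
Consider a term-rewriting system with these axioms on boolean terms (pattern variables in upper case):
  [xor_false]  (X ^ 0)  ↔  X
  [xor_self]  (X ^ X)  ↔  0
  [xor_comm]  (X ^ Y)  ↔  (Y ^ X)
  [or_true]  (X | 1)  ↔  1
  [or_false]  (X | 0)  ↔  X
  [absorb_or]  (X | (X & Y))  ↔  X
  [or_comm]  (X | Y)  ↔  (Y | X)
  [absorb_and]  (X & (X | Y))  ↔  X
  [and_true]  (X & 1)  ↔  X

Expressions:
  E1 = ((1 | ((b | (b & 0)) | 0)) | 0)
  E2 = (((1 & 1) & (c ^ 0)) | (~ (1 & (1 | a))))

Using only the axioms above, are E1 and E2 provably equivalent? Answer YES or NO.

Every axiom is a valid identity, so a rewrite proof would force E1 and E2 to agree under every assignment.
At a=0, b=0, c=0: E1 = 1 but E2 = 0; they differ, so no derivation exists.

NO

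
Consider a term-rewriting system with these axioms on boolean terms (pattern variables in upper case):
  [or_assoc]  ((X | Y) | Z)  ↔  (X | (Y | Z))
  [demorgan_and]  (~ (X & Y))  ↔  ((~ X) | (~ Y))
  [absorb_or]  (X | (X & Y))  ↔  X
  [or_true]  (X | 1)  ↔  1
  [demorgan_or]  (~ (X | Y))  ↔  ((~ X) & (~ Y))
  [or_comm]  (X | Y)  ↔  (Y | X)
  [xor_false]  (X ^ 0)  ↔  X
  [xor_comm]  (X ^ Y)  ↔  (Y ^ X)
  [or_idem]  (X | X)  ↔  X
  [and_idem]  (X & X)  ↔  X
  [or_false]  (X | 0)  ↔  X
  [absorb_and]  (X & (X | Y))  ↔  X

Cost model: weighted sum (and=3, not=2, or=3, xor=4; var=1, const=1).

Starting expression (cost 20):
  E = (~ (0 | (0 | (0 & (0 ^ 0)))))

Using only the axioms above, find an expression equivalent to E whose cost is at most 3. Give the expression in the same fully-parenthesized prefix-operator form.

(~ 0)   [cost 3]

1. [xor_false →] (0 ^ 0)  →  0;  E = (~ (0 | (0 | (0 & 0))))
2. [absorb_or →] (0 | (0 & 0))  →  0;  E = (~ (0 | 0))
3. [or_idem →] (0 | 0)  →  0;  cost 3 ≤ 3, done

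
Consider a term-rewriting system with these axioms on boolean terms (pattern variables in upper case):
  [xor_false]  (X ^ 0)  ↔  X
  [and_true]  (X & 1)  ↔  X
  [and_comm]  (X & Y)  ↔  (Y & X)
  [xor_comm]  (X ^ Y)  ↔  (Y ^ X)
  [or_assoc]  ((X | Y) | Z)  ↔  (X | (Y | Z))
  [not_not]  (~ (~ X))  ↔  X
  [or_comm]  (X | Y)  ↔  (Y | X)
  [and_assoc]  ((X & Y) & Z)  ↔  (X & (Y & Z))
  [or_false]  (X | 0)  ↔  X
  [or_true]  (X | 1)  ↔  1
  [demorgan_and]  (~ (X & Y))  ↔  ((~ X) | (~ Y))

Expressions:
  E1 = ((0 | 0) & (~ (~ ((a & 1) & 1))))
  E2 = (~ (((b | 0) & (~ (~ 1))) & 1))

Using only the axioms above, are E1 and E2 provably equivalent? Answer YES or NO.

All listed rules preserve value, hence provable equivalence implies equal values everywhere; look for a separating assignment.
a=0, b=0 gives E1 ↦ 0, E2 ↦ 1; values differ ⇒ not provably equivalent.

NO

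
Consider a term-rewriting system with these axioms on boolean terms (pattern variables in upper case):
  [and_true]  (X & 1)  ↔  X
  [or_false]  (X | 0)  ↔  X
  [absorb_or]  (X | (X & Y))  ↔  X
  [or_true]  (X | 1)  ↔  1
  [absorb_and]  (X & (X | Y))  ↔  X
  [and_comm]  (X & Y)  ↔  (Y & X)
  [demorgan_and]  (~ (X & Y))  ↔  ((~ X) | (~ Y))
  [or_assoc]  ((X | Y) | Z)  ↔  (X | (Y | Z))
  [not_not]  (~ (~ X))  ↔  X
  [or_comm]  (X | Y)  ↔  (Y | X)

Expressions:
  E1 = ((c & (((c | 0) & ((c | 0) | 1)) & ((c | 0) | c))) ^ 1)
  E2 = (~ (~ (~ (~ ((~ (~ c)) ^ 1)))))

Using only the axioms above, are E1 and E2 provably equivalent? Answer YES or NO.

YES

step 1: absorb_and (→) rewrites ((c | 0) & ((c | 0) | 1)) into (c | 0), now ((c & ((c | 0) & ((c | 0) | c))) ^ 1)
step 2: absorb_and (→) rewrites ((c | 0) & ((c | 0) | c)) into (c | 0), now ((c & (c | 0)) ^ 1)
step 3: absorb_and (→) rewrites (c & (c | 0)) into c, now (c ^ 1)
step 4: not_not (←) rewrites c into (~ (~ c)), now ((~ (~ c)) ^ 1)
step 5: not_not (←) rewrites ((~ (~ c)) ^ 1) into (~ (~ ((~ (~ c)) ^ 1)))
step 6: not_not (←) rewrites (~ (~ ((~ (~ c)) ^ 1))) into (~ (~ (~ (~ ((~ (~ c)) ^ 1))))), which is E2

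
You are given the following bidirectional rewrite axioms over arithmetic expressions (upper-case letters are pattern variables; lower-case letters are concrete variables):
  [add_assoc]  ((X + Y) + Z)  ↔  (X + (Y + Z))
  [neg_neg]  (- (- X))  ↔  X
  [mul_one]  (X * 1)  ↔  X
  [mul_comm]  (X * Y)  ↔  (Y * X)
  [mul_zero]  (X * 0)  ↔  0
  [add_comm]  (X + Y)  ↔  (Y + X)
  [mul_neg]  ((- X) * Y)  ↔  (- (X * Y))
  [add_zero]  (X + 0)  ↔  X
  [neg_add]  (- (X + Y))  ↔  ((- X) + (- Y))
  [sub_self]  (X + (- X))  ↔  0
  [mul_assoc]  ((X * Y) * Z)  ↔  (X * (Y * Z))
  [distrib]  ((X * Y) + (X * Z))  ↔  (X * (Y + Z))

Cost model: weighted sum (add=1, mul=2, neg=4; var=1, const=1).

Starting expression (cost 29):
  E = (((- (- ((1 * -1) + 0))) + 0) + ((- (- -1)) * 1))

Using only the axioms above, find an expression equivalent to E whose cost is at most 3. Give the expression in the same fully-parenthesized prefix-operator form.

(-1 + -1)   [cost 3]

1. [add_zero →] ((1 * -1) + 0)  →  (1 * -1);  E = (((- (- (1 * -1))) + 0) + ((- (- -1)) * 1))
2. [add_zero →] ((- (- (1 * -1))) + 0)  →  (- (- (1 * -1)));  E = ((- (- (1 * -1))) + ((- (- -1)) * 1))
3. [mul_one →] ((- (- -1)) * 1)  →  (- (- -1));  E = ((- (- (1 * -1))) + (- (- -1)))
4. [neg_neg →] (- (- (1 * -1)))  →  (1 * -1);  E = ((1 * -1) + (- (- -1)))
5. [mul_comm →] (1 * -1)  →  (-1 * 1);  E = ((-1 * 1) + (- (- -1)))
6. [neg_neg →] (- (- -1))  →  -1;  E = ((-1 * 1) + -1)
7. [mul_one →] (-1 * 1)  →  -1;  cost 3 ≤ 3, done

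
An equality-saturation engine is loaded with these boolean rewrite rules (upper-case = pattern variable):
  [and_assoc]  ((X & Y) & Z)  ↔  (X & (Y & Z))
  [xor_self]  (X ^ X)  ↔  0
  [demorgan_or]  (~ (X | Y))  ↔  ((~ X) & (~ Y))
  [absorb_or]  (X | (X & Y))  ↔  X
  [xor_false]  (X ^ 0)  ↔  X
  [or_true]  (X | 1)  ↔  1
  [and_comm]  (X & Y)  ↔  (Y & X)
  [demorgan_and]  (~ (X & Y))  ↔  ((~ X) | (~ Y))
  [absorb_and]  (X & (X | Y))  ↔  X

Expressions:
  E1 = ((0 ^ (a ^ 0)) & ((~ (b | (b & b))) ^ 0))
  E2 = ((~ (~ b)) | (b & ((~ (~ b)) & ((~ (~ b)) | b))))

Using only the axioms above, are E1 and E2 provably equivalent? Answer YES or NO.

NO

All listed rules preserve value, hence provable equivalence implies equal values everywhere; look for a separating assignment.
a=0, b=1 gives E1 ↦ 0, E2 ↦ 1; values differ ⇒ not provably equivalent.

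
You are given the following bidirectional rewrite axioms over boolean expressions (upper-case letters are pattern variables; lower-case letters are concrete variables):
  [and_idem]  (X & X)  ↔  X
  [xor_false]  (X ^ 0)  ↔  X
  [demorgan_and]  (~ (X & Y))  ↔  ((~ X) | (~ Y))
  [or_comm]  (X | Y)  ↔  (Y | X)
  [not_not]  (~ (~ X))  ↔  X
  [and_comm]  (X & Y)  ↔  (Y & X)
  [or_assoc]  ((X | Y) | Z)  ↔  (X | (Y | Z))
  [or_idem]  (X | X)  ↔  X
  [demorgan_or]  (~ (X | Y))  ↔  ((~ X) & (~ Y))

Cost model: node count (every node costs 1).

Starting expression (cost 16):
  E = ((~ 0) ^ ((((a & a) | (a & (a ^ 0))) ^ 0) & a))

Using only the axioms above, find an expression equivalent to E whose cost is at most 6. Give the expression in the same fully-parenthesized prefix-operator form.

((~ 0) ^ (a & a))   [cost 6]

step 1: xor_false (→) rewrites (((a & a) | (a & (a ^ 0))) ^ 0) into ((a & a) | (a & (a ^ 0))), now ((~ 0) ^ (((a & a) | (a & (a ^ 0))) & a))
step 2: xor_false (→) rewrites (a ^ 0) into a, now ((~ 0) ^ (((a & a) | (a & a)) & a))
step 3: or_idem (→) rewrites ((a & a) | (a & a)) into (a & a), now ((~ 0) ^ ((a & a) & a))
step 4: and_idem (→) rewrites (a & a) into a, reaching cost 6 (bound 6)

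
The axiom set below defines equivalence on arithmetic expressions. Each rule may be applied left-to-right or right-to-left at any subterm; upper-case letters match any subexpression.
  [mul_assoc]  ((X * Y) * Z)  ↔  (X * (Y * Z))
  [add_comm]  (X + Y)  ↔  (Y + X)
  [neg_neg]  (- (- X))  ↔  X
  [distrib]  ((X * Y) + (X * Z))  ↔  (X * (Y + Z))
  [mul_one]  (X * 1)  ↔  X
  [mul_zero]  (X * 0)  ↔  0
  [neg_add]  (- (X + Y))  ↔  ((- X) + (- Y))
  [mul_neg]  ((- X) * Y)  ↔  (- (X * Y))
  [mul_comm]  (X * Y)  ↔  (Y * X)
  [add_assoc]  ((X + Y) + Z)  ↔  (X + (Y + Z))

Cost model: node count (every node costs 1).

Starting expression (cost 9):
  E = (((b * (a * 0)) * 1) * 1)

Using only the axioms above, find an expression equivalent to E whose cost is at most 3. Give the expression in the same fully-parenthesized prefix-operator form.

(b * 0)   [cost 3]

step 1: mul_one (→) rewrites (((b * (a * 0)) * 1) * 1) into ((b * (a * 0)) * 1)
step 2: mul_zero (→) rewrites (a * 0) into 0, now ((b * 0) * 1)
step 3: mul_one (→) rewrites ((b * 0) * 1) into (b * 0), reaching cost 3 (bound 3)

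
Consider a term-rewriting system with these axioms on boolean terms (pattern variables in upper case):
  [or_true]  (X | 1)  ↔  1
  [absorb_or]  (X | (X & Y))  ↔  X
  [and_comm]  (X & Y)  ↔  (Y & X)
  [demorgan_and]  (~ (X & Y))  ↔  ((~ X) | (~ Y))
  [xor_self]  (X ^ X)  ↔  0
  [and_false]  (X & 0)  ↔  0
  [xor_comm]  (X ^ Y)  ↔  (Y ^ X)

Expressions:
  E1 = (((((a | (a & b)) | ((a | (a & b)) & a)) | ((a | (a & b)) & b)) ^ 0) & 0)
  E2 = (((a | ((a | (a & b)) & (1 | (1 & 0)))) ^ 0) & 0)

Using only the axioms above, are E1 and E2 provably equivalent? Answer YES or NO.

YES

step 1: absorb_or (→) rewrites ((a | (a & b)) | ((a | (a & b)) & a)) into (a | (a & b)), now ((((a | (a & b)) | ((a | (a & b)) & b)) ^ 0) & 0)
step 2: absorb_or (→) rewrites ((a | (a & b)) | ((a | (a & b)) & b)) into (a | (a & b)), now (((a | (a & b)) ^ 0) & 0)
step 3: absorb_or (→) rewrites (a | (a & b)) into a, now ((a ^ 0) & 0)
step 4: absorb_or (←) rewrites a into (a | (a & 1)), now (((a | (a & 1)) ^ 0) & 0)
step 5: absorb_or (←) rewrites 1 into (1 | (1 & 0)), now (((a | (a & (1 | (1 & 0)))) ^ 0) & 0)
step 6: absorb_or (←) rewrites a into (a | (a & b)), which is E2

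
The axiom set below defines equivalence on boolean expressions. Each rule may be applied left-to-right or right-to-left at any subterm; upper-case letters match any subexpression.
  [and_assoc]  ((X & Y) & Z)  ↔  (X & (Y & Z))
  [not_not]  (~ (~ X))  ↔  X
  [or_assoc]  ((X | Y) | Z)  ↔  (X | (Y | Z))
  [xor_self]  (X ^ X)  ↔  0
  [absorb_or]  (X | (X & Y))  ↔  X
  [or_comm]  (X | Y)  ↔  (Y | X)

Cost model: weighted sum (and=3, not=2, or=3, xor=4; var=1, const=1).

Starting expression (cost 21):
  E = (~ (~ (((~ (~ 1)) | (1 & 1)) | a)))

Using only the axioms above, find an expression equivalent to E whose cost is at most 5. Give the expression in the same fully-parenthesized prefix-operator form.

(1) (~ (~ 1))  =[not_not →]=  1    ⊢ (~ (~ ((1 | (1 & 1)) | a)))
(2) (~ (~ ((1 | (1 & 1)) | a)))  =[not_not →]=  ((1 | (1 & 1)) | a)
(3) (1 | (1 & 1))  =[absorb_or →]=  1    ⊢ cost 5, within 5

(1 | a)   [cost 5]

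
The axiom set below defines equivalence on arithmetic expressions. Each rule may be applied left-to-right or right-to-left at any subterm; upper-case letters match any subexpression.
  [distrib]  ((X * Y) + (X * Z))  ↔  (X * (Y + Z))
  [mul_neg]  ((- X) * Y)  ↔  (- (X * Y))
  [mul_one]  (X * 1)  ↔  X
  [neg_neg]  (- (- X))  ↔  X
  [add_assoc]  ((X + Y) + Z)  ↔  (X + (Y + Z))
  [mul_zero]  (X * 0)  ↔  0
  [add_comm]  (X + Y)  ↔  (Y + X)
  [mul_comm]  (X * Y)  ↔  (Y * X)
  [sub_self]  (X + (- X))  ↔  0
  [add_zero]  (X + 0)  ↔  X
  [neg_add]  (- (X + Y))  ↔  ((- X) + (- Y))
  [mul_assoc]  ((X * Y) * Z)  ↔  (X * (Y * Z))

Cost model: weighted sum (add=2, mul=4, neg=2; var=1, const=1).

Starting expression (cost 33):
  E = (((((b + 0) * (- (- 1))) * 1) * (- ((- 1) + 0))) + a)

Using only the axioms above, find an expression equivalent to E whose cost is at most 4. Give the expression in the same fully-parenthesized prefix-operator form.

(1) (- (- 1))  =[neg_neg →]=  1    ⊢ (((((b + 0) * 1) * 1) * (- ((- 1) + 0))) + a)
(2) (b + 0)  =[add_zero →]=  b    ⊢ ((((b * 1) * 1) * (- ((- 1) + 0))) + a)
(3) (b * 1)  =[mul_one →]=  b    ⊢ (((b * 1) * (- ((- 1) + 0))) + a)
(4) (((b * 1) * (- ((- 1) + 0))) + a)  =[add_comm →]=  (a + ((b * 1) * (- ((- 1) + 0))))
(5) ((- 1) + 0)  =[add_zero →]=  (- 1)    ⊢ (a + ((b * 1) * (- (- 1))))
(6) (b * 1)  =[mul_one →]=  b    ⊢ (a + (b * (- (- 1))))
(7) (- (- 1))  =[neg_neg →]=  1    ⊢ (a + (b * 1))
(8) (b * 1)  =[mul_one →]=  b    ⊢ cost 4, within 4

(a + b)   [cost 4]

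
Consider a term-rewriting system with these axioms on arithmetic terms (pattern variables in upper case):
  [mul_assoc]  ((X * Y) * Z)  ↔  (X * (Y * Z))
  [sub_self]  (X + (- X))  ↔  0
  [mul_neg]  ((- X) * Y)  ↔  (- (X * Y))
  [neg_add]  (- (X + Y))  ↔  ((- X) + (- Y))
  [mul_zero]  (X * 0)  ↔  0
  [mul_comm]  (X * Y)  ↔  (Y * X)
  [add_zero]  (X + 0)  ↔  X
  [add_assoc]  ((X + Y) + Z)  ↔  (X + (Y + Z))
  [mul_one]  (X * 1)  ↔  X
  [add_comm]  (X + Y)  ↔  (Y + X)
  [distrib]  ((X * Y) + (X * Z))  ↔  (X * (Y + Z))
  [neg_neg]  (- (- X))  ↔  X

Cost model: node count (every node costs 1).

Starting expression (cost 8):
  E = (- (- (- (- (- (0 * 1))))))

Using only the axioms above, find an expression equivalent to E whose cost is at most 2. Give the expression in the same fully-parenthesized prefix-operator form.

step 1: neg_neg (→) rewrites (- (- (- (- (- (0 * 1)))))) into (- (- (- (0 * 1))))
step 2: mul_one (→) rewrites (0 * 1) into 0, now (- (- (- 0)))
step 3: neg_neg (→) rewrites (- (- (- 0))) into (- 0), reaching cost 2 (bound 2)

(- 0)   [cost 2]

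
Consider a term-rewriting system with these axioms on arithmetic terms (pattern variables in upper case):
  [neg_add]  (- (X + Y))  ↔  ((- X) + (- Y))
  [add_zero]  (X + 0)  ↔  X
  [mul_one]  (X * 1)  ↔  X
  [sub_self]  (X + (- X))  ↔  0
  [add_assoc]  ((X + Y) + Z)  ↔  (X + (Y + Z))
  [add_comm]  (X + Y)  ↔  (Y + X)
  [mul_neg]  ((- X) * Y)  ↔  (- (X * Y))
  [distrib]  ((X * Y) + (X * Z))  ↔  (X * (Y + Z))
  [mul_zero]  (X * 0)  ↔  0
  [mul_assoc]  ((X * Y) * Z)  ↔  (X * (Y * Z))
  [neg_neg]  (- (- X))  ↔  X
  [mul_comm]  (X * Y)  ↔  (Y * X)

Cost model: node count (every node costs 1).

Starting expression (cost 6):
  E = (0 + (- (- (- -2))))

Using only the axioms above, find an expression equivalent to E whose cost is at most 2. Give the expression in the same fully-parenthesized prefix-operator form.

(- -2)   [cost 2]

step 1: neg_neg (→) rewrites (- (- (- -2))) into (- -2), now (0 + (- -2))
step 2: add_comm (→) rewrites (0 + (- -2)) into ((- -2) + 0)
step 3: add_zero (→) rewrites ((- -2) + 0) into (- -2), reaching cost 2 (bound 2)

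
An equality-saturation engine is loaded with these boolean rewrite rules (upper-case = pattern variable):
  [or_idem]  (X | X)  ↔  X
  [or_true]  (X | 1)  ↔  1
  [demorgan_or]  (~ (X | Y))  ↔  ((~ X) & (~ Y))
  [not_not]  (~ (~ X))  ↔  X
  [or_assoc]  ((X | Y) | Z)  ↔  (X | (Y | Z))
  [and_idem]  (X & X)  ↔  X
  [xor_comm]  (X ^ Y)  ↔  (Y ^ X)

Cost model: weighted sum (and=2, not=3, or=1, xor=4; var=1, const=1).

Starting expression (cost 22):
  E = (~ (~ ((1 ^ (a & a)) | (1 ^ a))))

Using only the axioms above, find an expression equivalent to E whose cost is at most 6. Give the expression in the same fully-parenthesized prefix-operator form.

(1 ^ a)   [cost 6]

step 1: and_idem (→) rewrites (a & a) into a, now (~ (~ ((1 ^ a) | (1 ^ a))))
step 2: or_idem (→) rewrites ((1 ^ a) | (1 ^ a)) into (1 ^ a), now (~ (~ (1 ^ a)))
step 3: not_not (→) rewrites (~ (~ (1 ^ a))) into (1 ^ a), reaching cost 6 (bound 6)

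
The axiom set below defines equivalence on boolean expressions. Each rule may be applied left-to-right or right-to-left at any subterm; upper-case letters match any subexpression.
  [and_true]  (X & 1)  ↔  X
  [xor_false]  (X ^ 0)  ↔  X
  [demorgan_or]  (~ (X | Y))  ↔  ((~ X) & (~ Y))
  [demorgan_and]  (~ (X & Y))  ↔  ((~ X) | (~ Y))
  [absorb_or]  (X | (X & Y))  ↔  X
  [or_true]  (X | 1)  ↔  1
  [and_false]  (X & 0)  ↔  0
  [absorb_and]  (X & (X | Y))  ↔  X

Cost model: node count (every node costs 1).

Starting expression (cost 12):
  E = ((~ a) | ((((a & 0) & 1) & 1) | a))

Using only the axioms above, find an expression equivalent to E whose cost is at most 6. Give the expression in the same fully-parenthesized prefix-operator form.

(1) ((a & 0) & 1)  =[and_true →]=  (a & 0)    ⊢ ((~ a) | (((a & 0) & 1) | a))
(2) ((a & 0) & 1)  =[and_true →]=  (a & 0)    ⊢ ((~ a) | ((a & 0) | a))
(3) (a & 0)  =[and_false →]=  0    ⊢ cost 6, within 6

((~ a) | (0 | a))   [cost 6]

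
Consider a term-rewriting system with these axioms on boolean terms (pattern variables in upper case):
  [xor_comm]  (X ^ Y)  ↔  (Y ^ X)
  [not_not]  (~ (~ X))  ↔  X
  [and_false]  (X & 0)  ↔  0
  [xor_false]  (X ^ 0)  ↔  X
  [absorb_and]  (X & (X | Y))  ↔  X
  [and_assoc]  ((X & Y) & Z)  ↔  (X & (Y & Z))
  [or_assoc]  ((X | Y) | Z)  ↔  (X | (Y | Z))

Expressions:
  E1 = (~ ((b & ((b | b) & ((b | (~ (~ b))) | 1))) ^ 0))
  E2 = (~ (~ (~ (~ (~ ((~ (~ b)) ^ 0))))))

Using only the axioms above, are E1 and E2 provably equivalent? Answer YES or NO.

YES

1. [not_not →] (~ (~ b))  →  b;  E1 = (~ ((b & ((b | b) & ((b | b) | 1))) ^ 0))
2. [absorb_and →] ((b | b) & ((b | b) | 1))  →  (b | b);  E1 = (~ ((b & (b | b)) ^ 0))
3. [absorb_and →] (b & (b | b))  →  b;  E1 = (~ (b ^ 0))
4. [not_not ←] (~ (b ^ 0))  →  (~ (~ (~ (b ^ 0))))
5. [not_not ←] (~ (~ (b ^ 0)))  →  (~ (~ (~ (~ (b ^ 0)))));  E1 = (~ (~ (~ (~ (~ (b ^ 0))))))
6. [not_not ←] b  →  (~ (~ b));  this is E2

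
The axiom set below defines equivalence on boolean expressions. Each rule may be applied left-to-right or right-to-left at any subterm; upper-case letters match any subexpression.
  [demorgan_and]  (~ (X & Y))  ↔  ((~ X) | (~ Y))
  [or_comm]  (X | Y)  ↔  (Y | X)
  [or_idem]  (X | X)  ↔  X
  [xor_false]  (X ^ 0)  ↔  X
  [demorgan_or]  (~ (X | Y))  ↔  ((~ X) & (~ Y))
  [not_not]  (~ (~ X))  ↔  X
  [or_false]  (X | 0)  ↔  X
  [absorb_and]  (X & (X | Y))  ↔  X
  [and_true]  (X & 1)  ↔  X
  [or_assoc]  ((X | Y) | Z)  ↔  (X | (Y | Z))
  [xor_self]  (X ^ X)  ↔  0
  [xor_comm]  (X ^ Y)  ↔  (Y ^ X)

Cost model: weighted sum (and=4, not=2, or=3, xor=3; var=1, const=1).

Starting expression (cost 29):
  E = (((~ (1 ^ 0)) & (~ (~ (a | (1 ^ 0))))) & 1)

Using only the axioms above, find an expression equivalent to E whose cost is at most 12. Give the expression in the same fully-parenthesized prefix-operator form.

((~ 1) & (a | 1))   [cost 12]

step 1: not_not (→) rewrites (~ (~ (a | (1 ^ 0)))) into (a | (1 ^ 0)), now (((~ (1 ^ 0)) & (a | (1 ^ 0))) & 1)
step 2: xor_false (→) rewrites (1 ^ 0) into 1, now (((~ 1) & (a | (1 ^ 0))) & 1)
step 3: xor_false (→) rewrites (1 ^ 0) into 1, now (((~ 1) & (a | 1)) & 1)
step 4: and_true (→) rewrites (((~ 1) & (a | 1)) & 1) into ((~ 1) & (a | 1)), reaching cost 12 (bound 12)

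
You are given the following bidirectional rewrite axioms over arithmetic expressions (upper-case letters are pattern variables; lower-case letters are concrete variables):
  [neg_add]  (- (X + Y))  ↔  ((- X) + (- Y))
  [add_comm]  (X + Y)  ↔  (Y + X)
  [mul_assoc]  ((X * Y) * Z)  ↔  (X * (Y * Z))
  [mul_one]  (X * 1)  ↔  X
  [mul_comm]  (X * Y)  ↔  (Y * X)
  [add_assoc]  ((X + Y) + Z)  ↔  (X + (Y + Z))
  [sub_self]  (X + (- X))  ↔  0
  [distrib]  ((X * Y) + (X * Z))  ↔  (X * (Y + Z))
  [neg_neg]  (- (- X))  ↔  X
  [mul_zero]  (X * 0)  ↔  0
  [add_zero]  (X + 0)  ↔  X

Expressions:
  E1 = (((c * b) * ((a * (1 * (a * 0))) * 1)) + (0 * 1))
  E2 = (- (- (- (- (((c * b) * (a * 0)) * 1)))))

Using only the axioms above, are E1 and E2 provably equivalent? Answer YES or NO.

(1) (a * 0)  =[mul_zero →]=  0    ⊢ (((c * b) * ((a * (1 * 0)) * 1)) + (0 * 1))
(2) (0 * 1)  =[mul_one →]=  0    ⊢ (((c * b) * ((a * (1 * 0)) * 1)) + 0)
(3) (1 * 0)  =[mul_comm →]=  (0 * 1)    ⊢ (((c * b) * ((a * (0 * 1)) * 1)) + 0)
(4) (0 * 1)  =[mul_one →]=  0    ⊢ (((c * b) * ((a * 0) * 1)) + 0)
(5) ((a * 0) * 1)  =[mul_one →]=  (a * 0)    ⊢ (((c * b) * (a * 0)) + 0)
(6) (((c * b) * (a * 0)) + 0)  =[add_zero →]=  ((c * b) * (a * 0))
(7) (a * 0)  =[mul_one ←]=  ((a * 0) * 1)    ⊢ ((c * b) * ((a * 0) * 1))
(8) ((c * b) * ((a * 0) * 1))  =[mul_assoc ←]=  (((c * b) * (a * 0)) * 1)
(9) (((c * b) * (a * 0)) * 1)  =[neg_neg ←]=  (- (- (((c * b) * (a * 0)) * 1)))
(10) (- (((c * b) * (a * 0)) * 1))  =[neg_neg ←]=  (- (- (- (((c * b) * (a * 0)) * 1))))    ⊢ E2

YES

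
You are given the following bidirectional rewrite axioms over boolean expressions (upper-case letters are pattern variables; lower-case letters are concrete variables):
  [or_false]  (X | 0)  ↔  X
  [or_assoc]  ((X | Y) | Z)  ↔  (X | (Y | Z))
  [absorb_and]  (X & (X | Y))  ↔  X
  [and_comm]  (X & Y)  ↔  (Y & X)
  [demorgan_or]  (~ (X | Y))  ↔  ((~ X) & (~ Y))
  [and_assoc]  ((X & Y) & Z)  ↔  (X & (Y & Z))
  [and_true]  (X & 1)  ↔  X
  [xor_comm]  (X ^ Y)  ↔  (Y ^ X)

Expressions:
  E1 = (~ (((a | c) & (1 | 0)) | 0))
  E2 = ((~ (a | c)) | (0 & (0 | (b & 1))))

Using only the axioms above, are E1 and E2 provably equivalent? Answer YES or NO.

YES

step 1: or_false (→) rewrites (1 | 0) into 1, now (~ (((a | c) & 1) | 0))
step 2: or_false (→) rewrites (((a | c) & 1) | 0) into ((a | c) & 1), now (~ ((a | c) & 1))
step 3: and_true (→) rewrites ((a | c) & 1) into (a | c), now (~ (a | c))
step 4: or_false (←) rewrites (~ (a | c)) into ((~ (a | c)) | 0)
step 5: absorb_and (←) rewrites 0 into (0 & (0 | b)), now ((~ (a | c)) | (0 & (0 | b)))
step 6: and_true (←) rewrites b into (b & 1), which is E2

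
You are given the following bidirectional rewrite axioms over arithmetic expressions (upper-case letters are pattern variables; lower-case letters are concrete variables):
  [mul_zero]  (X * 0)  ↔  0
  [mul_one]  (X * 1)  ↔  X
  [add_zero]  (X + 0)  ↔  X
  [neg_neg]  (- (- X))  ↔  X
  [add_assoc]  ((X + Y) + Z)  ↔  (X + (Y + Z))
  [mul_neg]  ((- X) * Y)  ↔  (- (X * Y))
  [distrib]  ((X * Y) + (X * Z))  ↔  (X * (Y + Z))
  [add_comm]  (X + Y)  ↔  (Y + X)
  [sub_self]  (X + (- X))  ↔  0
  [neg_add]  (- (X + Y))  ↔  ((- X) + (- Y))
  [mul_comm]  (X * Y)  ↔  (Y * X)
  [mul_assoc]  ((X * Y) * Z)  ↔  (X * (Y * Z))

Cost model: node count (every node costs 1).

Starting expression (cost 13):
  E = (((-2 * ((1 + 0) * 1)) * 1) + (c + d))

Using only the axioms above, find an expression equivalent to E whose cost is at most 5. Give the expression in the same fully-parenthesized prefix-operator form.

(-2 + (c + d))   [cost 5]

step 1: mul_one (→) rewrites ((1 + 0) * 1) into (1 + 0), now (((-2 * (1 + 0)) * 1) + (c + d))
step 2: add_zero (→) rewrites (1 + 0) into 1, now (((-2 * 1) * 1) + (c + d))
step 3: mul_one (→) rewrites (-2 * 1) into -2, now ((-2 * 1) + (c + d))
step 4: mul_one (→) rewrites (-2 * 1) into -2, reaching cost 5 (bound 5)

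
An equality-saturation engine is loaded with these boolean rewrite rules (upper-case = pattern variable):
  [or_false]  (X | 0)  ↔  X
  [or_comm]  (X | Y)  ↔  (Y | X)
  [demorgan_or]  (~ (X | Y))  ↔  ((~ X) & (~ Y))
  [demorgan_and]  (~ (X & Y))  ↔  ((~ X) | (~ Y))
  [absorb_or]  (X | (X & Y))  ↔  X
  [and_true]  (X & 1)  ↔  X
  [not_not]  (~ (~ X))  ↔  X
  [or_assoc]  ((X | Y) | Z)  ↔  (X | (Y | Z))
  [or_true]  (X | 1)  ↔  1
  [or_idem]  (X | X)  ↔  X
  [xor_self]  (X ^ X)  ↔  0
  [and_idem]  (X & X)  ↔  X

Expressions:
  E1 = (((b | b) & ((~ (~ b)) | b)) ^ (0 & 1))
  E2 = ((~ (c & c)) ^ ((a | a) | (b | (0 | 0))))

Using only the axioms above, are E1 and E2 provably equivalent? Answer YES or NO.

All listed rules preserve value, hence provable equivalence implies equal values everywhere; look for a separating assignment.
a=0, b=0, c=0 gives E1 ↦ 0, E2 ↦ 1; values differ ⇒ not provably equivalent.

NO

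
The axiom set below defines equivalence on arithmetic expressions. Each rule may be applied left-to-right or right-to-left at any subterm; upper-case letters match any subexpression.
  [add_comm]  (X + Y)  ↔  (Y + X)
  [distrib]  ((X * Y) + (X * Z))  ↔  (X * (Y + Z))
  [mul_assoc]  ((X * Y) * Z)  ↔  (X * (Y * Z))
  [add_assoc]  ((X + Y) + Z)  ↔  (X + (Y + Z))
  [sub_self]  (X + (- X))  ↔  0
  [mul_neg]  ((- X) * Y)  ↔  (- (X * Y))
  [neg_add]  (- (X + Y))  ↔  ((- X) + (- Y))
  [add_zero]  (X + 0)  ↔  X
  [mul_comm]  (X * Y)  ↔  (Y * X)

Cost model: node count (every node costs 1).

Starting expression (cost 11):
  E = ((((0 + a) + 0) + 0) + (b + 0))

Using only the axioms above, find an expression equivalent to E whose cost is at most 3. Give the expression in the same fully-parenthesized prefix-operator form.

(a + b)   [cost 3]

(1) ((0 + a) + 0)  =[add_zero →]=  (0 + a)    ⊢ (((0 + a) + 0) + (b + 0))
(2) (0 + a)  =[add_comm →]=  (a + 0)    ⊢ (((a + 0) + 0) + (b + 0))
(3) (b + 0)  =[add_zero →]=  b    ⊢ (((a + 0) + 0) + b)
(4) (a + 0)  =[add_zero →]=  a    ⊢ ((a + 0) + b)
(5) (a + 0)  =[add_zero →]=  a    ⊢ cost 3, within 3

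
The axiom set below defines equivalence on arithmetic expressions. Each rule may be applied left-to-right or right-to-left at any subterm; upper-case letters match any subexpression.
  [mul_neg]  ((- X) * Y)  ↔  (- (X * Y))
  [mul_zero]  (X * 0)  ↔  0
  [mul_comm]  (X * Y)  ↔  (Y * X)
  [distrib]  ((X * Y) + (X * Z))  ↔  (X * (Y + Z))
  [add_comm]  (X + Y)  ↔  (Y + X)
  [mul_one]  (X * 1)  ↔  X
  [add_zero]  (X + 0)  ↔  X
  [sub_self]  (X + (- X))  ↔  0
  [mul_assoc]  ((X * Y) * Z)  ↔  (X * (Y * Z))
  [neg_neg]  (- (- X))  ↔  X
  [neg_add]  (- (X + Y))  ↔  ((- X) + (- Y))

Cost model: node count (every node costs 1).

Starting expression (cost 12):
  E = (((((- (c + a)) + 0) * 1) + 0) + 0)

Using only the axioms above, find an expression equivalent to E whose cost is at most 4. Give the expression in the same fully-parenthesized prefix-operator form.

(- (c + a))   [cost 4]

(1) (((- (c + a)) + 0) * 1)  =[mul_one →]=  ((- (c + a)) + 0)    ⊢ ((((- (c + a)) + 0) + 0) + 0)
(2) ((- (c + a)) + 0)  =[add_zero →]=  (- (c + a))    ⊢ (((- (c + a)) + 0) + 0)
(3) ((- (c + a)) + 0)  =[add_zero →]=  (- (c + a))    ⊢ ((- (c + a)) + 0)
(4) ((- (c + a)) + 0)  =[add_zero →]=  (- (c + a))    ⊢ cost 4, within 4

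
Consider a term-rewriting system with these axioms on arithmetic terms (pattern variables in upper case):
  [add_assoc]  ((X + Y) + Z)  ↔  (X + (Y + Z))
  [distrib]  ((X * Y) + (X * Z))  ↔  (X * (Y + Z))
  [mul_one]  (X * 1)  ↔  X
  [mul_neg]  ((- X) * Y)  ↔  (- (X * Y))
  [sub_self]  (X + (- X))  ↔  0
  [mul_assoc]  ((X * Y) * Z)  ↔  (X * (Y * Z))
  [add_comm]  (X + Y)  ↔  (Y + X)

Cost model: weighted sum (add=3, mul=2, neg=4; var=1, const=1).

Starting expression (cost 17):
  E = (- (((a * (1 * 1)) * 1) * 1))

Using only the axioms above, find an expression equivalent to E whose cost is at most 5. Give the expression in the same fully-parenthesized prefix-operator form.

step 1: mul_one (→) rewrites (1 * 1) into 1, now (- (((a * 1) * 1) * 1))
step 2: mul_one (→) rewrites (((a * 1) * 1) * 1) into ((a * 1) * 1), now (- ((a * 1) * 1))
step 3: mul_one (→) rewrites ((a * 1) * 1) into (a * 1), now (- (a * 1))
step 4: mul_one (→) rewrites (a * 1) into a, reaching cost 5 (bound 5)

(- a)   [cost 5]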